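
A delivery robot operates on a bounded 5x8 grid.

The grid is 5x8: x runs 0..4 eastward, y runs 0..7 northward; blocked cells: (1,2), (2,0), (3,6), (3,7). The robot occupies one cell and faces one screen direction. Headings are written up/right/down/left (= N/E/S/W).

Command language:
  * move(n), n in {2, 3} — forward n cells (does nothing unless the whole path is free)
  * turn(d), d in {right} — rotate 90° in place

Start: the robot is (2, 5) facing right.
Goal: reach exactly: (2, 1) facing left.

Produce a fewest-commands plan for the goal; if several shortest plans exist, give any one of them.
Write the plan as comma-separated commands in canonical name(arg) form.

turn(right), move(2), move(2), turn(right)

initial: (2, 5) facing right
[1] after turn(right): (2, 5) facing down
[2] after move(2): (2, 3) facing down
[3] after move(2): (2, 1) facing down
[4] after turn(right): (2, 1) facing left
nothing shorter than 4 reaches the goal.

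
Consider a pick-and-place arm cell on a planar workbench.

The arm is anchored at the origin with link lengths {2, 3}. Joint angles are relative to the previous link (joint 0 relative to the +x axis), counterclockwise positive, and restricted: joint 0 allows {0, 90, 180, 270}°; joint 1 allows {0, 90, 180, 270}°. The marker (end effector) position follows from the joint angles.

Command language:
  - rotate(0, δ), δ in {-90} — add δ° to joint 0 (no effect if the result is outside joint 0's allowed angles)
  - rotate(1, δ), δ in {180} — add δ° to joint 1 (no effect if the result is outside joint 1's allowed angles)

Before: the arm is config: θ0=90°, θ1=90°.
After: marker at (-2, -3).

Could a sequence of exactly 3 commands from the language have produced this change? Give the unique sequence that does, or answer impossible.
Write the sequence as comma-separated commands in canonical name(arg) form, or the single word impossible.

rotate(0, -90), rotate(0, -90), rotate(0, -90)

from: config: θ0=90°, θ1=90°
step 1 (rotate(0, -90)): config: θ0=0°, θ1=90°
step 2 (rotate(0, -90)): config: θ0=270°, θ1=90°
step 3 (rotate(0, -90)): config: θ0=180°, θ1=90°
no rival 3-sequence matches.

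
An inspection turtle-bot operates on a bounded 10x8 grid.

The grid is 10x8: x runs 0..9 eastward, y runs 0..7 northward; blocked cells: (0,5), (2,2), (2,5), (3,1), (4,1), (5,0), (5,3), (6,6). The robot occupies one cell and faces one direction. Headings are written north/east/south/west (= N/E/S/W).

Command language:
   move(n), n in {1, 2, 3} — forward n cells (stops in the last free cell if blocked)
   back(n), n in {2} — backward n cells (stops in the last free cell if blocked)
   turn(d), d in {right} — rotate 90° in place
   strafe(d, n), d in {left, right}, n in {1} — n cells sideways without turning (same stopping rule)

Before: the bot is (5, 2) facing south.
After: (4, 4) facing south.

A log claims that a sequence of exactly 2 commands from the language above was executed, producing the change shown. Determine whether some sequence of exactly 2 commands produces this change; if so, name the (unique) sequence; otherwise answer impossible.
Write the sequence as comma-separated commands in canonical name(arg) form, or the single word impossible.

strafe(right, 1), back(2)

key: order matters: swapping strafe(right, 1) and back(2) lands elsewhere
from: (5, 2) facing south
step 1 (strafe(right, 1)): (4, 2) facing south
step 2 (back(2)): (4, 4) facing south
no rival 2-sequence matches.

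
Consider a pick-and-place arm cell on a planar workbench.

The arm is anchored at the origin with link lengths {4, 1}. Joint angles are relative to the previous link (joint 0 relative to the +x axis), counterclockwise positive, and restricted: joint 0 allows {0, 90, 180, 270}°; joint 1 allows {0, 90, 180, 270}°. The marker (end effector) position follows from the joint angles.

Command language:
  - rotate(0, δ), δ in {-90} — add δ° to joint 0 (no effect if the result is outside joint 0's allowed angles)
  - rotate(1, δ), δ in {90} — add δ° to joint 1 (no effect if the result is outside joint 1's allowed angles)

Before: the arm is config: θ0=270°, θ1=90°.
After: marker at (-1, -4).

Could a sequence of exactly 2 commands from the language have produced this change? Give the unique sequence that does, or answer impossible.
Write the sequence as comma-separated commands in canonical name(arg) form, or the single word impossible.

rotate(1, 90), rotate(1, 90)

begin: config: θ0=270°, θ1=90°
1. rotate(1, 90) → config: θ0=270°, θ1=180°
2. rotate(1, 90) → config: θ0=270°, θ1=270°
no other 2-command option fits: unique.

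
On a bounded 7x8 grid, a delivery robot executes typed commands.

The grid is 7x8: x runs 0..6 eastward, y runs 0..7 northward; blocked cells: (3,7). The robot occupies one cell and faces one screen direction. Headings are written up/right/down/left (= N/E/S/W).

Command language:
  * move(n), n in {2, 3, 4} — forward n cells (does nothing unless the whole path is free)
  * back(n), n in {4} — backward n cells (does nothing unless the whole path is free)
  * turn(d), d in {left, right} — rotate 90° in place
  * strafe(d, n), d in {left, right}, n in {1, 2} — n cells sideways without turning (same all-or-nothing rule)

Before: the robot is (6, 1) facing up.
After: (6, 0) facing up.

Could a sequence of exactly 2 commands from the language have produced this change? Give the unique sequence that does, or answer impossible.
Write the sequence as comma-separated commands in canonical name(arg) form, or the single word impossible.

move(3), back(4)

key: order matters: swapping move(3) and back(4) lands elsewhere
begin: (6, 1) facing up
[1] after move(3): (6, 4) facing up
[2] after back(4): (6, 0) facing up
all 100 alternatives checked — unique.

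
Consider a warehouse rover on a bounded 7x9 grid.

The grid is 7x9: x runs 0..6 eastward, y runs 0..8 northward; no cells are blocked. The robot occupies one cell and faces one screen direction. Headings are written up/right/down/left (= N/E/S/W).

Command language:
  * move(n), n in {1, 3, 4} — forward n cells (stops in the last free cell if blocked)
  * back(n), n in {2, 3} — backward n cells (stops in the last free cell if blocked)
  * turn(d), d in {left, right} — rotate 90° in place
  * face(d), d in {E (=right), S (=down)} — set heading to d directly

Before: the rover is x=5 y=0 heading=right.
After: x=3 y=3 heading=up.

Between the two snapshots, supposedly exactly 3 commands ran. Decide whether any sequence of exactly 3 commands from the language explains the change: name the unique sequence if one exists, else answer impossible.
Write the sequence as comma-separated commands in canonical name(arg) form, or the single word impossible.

key: position moved to (3,3) AND the heading swung to N — translation plus rotation needed
start: x=5 y=0 heading=right
[1] after back(2): x=3 y=0 heading=right
[2] after turn(left): x=3 y=0 heading=up
[3] after move(3): x=3 y=3 heading=up
no rival 3-sequence matches.

back(2), turn(left), move(3)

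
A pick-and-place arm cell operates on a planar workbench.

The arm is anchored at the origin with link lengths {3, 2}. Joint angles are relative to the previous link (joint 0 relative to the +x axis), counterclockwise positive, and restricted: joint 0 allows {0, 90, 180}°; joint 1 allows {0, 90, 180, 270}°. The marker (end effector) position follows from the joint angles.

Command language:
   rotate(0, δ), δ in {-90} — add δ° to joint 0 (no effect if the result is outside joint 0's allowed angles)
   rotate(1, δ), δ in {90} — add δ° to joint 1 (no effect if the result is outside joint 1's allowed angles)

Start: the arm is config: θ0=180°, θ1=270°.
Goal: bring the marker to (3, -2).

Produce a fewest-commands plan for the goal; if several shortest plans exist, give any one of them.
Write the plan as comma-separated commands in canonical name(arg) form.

rotate(0, -90), rotate(0, -90)

t0: config: θ0=180°, θ1=270°
1. rotate(0, -90) → config: θ0=90°, θ1=270°
2. rotate(0, -90) → config: θ0=0°, θ1=270°
nothing shorter than 2 reaches the goal.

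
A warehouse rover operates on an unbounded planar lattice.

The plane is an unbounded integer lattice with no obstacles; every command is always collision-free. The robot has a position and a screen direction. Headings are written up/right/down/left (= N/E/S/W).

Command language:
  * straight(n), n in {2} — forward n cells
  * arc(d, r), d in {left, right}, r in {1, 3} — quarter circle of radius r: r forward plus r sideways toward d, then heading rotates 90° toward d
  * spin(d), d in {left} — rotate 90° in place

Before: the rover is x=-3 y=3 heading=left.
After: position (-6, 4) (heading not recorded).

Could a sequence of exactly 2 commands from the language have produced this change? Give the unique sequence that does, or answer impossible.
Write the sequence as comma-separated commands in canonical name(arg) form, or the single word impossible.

straight(2), arc(right, 1)

key: running arc(right, 1) before straight(2) would end elsewhere — order is forced
from: x=-3 y=3 heading=left
[1] after straight(2): x=-5 y=3 heading=left
[2] after arc(right, 1): x=-6 y=4 heading=up
no rival 2-sequence matches.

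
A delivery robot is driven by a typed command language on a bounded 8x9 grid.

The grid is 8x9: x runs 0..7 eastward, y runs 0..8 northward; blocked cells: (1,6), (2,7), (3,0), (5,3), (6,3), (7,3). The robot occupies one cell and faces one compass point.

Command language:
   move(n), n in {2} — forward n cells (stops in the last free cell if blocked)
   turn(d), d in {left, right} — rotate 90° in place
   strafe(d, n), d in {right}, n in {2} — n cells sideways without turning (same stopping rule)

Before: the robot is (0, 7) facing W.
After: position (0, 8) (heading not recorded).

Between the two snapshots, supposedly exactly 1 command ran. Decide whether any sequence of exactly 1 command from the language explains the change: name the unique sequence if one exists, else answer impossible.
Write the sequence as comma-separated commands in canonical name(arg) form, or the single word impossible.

strafe(right, 2)

key: strafe(right, 2) runs into the grid edge before its full distance
initial: (0, 7) facing W
1. strafe(right, 2) → (0, 8) facing W
no rival 1-sequence matches.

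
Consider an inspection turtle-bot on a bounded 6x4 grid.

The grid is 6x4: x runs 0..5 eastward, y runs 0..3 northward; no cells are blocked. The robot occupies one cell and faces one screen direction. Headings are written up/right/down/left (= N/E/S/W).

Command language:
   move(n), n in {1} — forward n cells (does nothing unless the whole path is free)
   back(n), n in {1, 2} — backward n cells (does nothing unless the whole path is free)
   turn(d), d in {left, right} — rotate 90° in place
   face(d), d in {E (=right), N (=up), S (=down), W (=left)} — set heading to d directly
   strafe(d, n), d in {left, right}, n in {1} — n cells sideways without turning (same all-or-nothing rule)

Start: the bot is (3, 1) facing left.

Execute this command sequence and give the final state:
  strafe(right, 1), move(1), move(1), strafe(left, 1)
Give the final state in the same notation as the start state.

start: (3, 1) facing left
1. strafe(right, 1) → (3, 2) facing left
2. move(1) → (2, 2) facing left
3. move(1) → (1, 2) facing left
4. strafe(left, 1) → (1, 1) facing left

(1, 1) facing left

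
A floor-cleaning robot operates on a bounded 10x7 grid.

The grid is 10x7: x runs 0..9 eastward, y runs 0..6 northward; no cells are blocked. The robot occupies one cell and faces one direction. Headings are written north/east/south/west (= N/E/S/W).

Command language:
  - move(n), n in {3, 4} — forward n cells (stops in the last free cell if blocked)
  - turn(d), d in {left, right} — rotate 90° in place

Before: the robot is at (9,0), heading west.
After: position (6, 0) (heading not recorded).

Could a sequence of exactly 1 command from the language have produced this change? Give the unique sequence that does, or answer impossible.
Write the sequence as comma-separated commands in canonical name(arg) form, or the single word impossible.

initial: at (9,0), heading west
1. move(3) → at (6,0), heading west
all 4 alternatives checked — unique.

move(3)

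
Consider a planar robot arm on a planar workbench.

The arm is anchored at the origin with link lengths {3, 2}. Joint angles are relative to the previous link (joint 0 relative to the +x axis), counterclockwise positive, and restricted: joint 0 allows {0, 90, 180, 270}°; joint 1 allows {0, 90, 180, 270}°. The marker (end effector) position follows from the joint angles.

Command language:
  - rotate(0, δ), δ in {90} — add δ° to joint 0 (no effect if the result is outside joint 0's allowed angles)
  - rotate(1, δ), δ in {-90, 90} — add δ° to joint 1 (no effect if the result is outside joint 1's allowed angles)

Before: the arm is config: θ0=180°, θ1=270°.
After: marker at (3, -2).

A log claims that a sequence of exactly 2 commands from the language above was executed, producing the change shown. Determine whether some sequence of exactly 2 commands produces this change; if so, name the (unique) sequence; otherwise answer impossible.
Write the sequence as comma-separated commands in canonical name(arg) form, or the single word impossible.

start: config: θ0=180°, θ1=270°
t=1 rotate(0, 90) ⇒ config: θ0=270°, θ1=270°
t=2 rotate(0, 90) ⇒ config: θ0=0°, θ1=270°
uniquely the one of 9 2-step routes that fits.

rotate(0, 90), rotate(0, 90)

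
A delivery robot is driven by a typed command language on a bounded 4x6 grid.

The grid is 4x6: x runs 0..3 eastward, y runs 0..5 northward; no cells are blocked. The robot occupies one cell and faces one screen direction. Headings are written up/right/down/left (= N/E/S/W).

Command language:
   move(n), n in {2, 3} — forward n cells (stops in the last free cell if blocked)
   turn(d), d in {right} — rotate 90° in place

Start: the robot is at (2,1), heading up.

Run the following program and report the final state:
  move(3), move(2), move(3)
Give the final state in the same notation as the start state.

at (2,5), heading up

t0: at (2,1), heading up
t=1 move(3) ⇒ at (2,4), heading up
t=2 move(2) ⇒ at (2,5), heading up
t=3 move(3) ⇒ at (2,5), heading up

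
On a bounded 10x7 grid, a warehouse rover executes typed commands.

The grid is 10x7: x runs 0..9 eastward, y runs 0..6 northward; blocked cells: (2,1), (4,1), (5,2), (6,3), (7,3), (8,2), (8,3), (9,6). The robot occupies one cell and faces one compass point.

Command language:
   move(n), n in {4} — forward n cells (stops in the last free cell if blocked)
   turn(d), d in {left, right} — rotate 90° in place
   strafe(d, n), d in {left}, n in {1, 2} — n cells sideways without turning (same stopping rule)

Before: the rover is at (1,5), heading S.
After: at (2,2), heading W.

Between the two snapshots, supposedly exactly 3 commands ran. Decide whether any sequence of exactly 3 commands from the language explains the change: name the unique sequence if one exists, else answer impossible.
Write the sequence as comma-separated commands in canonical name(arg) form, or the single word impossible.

key: cell and facing (now W) both changed — the 3 commands mix motion and turning
from: at (1,5), heading S
[1] after strafe(left, 1): at (2,5), heading S
[2] after move(4): at (2,2), heading S
[3] after turn(right): at (2,2), heading W
uniquely the one of 125 3-step routes that fits.

strafe(left, 1), move(4), turn(right)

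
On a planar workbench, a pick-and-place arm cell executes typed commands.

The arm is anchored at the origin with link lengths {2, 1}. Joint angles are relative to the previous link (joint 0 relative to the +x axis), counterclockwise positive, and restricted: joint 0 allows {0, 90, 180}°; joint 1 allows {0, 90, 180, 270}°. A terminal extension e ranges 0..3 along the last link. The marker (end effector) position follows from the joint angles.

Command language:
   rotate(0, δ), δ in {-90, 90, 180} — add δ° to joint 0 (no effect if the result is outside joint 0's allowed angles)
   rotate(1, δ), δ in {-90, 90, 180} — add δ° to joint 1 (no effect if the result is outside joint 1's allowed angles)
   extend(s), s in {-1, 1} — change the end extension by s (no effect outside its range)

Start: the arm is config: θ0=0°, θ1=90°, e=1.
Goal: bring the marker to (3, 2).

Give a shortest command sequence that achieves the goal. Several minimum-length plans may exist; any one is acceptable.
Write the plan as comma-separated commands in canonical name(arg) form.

start: config: θ0=0°, θ1=90°, e=1
step 1 (rotate(0, 90)): config: θ0=90°, θ1=90°, e=1
step 2 (rotate(1, 180)): config: θ0=90°, θ1=270°, e=1
step 3 (extend(1)): config: θ0=90°, θ1=270°, e=2
no 2-step plan works, so 3 is optimal.

rotate(0, 90), rotate(1, 180), extend(1)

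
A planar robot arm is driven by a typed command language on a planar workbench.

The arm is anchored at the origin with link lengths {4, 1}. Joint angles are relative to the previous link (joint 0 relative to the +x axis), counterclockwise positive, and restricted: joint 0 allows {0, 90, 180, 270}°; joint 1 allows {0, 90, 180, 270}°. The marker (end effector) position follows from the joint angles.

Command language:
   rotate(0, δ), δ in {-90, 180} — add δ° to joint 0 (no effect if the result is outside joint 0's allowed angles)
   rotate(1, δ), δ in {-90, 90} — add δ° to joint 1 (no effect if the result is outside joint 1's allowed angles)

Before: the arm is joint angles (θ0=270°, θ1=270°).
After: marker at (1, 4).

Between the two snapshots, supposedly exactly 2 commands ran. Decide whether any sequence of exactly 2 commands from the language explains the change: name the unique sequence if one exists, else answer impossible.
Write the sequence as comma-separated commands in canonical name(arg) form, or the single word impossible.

rotate(0, -90), rotate(0, -90)

begin: joint angles (θ0=270°, θ1=270°)
1. rotate(0, -90) → joint angles (θ0=180°, θ1=270°)
2. rotate(0, -90) → joint angles (θ0=90°, θ1=270°)
no rival 2-sequence matches.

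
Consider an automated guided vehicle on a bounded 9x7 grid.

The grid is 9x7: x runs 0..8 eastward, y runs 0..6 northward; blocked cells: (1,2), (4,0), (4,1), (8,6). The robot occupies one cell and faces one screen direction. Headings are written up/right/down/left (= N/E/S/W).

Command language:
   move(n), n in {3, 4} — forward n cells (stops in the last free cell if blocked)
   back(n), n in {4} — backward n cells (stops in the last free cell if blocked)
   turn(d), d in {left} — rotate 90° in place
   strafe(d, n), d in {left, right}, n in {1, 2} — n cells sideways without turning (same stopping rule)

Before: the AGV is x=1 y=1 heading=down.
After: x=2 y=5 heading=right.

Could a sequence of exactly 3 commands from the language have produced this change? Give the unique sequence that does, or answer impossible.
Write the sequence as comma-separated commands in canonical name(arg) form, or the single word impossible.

key: running turn(left) before strafe(left, 1) would end elsewhere — order is forced
t0: x=1 y=1 heading=down
1. strafe(left, 1) → x=2 y=1 heading=down
2. back(4) → x=2 y=5 heading=down
3. turn(left) → x=2 y=5 heading=right
no other 3-command option fits: unique.

strafe(left, 1), back(4), turn(left)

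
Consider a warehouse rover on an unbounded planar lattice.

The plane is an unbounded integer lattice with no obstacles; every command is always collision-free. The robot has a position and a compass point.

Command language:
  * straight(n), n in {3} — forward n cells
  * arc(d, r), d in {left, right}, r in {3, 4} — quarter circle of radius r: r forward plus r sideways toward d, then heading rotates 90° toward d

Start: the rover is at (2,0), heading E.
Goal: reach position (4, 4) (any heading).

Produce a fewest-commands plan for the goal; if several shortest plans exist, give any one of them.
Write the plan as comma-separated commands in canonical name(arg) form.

begin: at (2,0), heading E
step 1 (arc(left, 3)): at (5,3), heading N
step 2 (arc(left, 4)): at (1,7), heading W
step 3 (arc(left, 3)): at (-2,4), heading S
step 4 (arc(left, 3)): at (1,1), heading E
step 5 (arc(left, 3)): at (4,4), heading N
minimal: 5 command(s), checked below 5.

arc(left, 3), arc(left, 4), arc(left, 3), arc(left, 3), arc(left, 3)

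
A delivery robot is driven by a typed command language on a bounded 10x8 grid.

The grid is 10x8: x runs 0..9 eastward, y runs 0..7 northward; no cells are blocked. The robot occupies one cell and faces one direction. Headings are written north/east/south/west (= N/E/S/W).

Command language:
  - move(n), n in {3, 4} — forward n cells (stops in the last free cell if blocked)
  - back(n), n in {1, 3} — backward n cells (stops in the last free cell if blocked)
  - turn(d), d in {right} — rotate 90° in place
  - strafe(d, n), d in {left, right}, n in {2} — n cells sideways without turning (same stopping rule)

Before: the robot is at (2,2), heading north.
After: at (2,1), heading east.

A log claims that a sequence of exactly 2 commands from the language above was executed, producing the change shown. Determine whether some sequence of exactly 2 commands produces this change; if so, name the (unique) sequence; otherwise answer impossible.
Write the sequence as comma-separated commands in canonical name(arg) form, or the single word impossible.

key: running turn(right) before back(1) would end elsewhere — order is forced
begin: at (2,2), heading north
[1] after back(1): at (2,1), heading north
[2] after turn(right): at (2,1), heading east
uniquely the one of 49 2-step routes that fits.

back(1), turn(right)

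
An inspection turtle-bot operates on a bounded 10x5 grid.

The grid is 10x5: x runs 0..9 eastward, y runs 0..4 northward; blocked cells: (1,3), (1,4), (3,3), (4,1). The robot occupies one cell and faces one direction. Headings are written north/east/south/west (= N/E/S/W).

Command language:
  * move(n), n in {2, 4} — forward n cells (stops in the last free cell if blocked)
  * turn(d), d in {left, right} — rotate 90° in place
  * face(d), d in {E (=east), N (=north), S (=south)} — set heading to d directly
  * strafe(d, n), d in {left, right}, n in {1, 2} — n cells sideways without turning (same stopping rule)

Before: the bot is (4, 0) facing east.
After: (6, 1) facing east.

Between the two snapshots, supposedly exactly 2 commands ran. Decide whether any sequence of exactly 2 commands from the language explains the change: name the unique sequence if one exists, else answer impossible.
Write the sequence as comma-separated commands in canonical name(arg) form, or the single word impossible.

key: order matters: swapping move(2) and strafe(left, 1) lands elsewhere
initial: (4, 0) facing east
[1] after move(2): (6, 0) facing east
[2] after strafe(left, 1): (6, 1) facing east
no other 2-command option fits: unique.

move(2), strafe(left, 1)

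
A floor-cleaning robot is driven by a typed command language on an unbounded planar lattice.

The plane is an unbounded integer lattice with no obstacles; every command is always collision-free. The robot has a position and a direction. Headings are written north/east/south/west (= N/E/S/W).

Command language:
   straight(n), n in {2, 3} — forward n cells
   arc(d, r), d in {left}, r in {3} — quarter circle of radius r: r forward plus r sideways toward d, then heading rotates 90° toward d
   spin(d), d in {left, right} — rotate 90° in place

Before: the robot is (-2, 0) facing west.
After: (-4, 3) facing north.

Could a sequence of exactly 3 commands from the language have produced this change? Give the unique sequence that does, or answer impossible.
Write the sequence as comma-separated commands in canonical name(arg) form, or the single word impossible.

key: running straight(3) before straight(2) would end elsewhere — order is forced
start: (-2, 0) facing west
[1] after straight(2): (-4, 0) facing west
[2] after spin(right): (-4, 0) facing north
[3] after straight(3): (-4, 3) facing north
no rival 3-sequence matches.

straight(2), spin(right), straight(3)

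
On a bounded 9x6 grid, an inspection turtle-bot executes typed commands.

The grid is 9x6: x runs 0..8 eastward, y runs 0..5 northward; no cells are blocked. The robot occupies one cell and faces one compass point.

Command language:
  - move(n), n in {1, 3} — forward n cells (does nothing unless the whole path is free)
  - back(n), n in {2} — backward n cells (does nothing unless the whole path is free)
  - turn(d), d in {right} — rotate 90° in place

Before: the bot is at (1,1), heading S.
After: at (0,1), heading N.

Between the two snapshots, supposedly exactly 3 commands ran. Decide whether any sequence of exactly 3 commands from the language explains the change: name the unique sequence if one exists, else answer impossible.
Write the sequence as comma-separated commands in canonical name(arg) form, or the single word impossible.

key: position moved to (0,1) AND the heading swung to N — translation plus rotation needed
initial: at (1,1), heading S
t=1 turn(right) ⇒ at (1,1), heading W
t=2 move(1) ⇒ at (0,1), heading W
t=3 turn(right) ⇒ at (0,1), heading N
all 64 alternatives checked — unique.

turn(right), move(1), turn(right)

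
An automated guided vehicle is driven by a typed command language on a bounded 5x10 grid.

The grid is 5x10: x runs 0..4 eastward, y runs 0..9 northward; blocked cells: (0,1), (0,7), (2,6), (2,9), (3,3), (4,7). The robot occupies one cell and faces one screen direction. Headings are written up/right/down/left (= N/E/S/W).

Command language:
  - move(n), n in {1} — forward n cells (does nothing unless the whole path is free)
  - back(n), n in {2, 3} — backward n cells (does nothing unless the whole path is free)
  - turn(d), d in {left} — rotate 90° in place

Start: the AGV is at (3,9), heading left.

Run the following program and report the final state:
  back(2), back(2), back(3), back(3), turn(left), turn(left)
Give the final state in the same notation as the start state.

at (3,9), heading right

begin: at (3,9), heading left
1. back(2) → at (3,9), heading left
2. back(2) → at (3,9), heading left
3. back(3) → at (3,9), heading left
4. back(3) → at (3,9), heading left
5. turn(left) → at (3,9), heading down
6. turn(left) → at (3,9), heading right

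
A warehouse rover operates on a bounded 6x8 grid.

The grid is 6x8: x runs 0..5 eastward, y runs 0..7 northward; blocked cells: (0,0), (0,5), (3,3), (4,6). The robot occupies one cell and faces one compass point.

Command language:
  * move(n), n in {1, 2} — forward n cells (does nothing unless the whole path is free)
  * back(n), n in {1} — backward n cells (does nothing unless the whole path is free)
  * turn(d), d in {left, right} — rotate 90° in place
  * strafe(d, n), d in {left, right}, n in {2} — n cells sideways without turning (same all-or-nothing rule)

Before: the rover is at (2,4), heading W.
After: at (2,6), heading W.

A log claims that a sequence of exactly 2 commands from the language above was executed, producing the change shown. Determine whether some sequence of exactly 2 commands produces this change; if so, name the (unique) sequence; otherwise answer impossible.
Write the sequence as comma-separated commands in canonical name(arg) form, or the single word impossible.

strafe(right, 2), strafe(right, 2)

key: the second strafe(right, 2) would leave the grid, so it does nothing
start: at (2,4), heading W
[1] after strafe(right, 2): at (2,6), heading W
[2] after strafe(right, 2): at (2,6), heading W
no other 2-command option fits: unique.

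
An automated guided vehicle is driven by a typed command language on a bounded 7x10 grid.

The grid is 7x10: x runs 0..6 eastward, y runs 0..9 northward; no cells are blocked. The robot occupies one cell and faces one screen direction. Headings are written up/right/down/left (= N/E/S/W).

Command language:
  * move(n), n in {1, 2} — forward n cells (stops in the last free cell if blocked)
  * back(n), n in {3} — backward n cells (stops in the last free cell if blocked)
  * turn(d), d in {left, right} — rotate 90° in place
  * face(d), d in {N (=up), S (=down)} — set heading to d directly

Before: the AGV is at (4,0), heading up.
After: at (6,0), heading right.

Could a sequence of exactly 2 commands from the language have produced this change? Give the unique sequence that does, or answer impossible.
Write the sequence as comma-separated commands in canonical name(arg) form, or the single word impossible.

key: order matters: swapping turn(right) and move(2) lands elsewhere
from: at (4,0), heading up
1. turn(right) → at (4,0), heading right
2. move(2) → at (6,0), heading right
all 49 alternatives checked — unique.

turn(right), move(2)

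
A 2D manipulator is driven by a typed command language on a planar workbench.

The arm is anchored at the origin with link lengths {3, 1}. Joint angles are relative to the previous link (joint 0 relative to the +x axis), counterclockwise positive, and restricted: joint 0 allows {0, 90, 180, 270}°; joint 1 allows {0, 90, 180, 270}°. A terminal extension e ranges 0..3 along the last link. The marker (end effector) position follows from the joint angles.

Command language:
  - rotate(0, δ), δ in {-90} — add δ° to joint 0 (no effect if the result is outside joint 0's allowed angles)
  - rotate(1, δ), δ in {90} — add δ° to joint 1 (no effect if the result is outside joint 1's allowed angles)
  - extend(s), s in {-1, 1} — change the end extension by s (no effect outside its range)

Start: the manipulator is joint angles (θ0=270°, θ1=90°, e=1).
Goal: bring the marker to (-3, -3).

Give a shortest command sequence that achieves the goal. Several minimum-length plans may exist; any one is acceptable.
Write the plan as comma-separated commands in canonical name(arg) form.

initial: joint angles (θ0=270°, θ1=90°, e=1)
1. extend(1) → joint angles (θ0=270°, θ1=90°, e=2)
2. rotate(0, -90) → joint angles (θ0=180°, θ1=90°, e=2)
nothing shorter than 2 reaches the goal.

extend(1), rotate(0, -90)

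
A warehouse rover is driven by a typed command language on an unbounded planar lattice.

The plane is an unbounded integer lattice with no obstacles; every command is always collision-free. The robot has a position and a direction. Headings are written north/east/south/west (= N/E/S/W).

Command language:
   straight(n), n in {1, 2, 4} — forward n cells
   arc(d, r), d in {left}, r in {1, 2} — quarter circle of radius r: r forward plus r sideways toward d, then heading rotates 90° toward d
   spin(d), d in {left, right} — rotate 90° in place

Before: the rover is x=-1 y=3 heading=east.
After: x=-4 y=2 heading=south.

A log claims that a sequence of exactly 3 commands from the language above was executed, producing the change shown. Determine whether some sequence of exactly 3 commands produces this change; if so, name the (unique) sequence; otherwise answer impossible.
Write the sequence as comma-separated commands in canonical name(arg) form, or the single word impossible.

spin(left), arc(left, 1), arc(left, 2)

key: cell and facing (now S) both changed — the 3 commands mix motion and turning
t0: x=-1 y=3 heading=east
1. spin(left) → x=-1 y=3 heading=north
2. arc(left, 1) → x=-2 y=4 heading=west
3. arc(left, 2) → x=-4 y=2 heading=south
no other 3-command option fits: unique.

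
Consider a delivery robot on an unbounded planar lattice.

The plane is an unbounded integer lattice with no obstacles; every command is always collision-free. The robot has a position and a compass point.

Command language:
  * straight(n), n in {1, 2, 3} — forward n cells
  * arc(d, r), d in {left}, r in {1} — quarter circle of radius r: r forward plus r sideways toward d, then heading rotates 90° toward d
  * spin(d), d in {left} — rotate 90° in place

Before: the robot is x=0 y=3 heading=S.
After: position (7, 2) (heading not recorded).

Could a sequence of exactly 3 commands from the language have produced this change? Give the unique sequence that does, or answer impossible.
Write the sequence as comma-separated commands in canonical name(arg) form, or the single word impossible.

arc(left, 1), straight(3), straight(3)

key: running straight(3) before arc(left, 1) would end elsewhere — order is forced
from: x=0 y=3 heading=S
[1] after arc(left, 1): x=1 y=2 heading=E
[2] after straight(3): x=4 y=2 heading=E
[3] after straight(3): x=7 y=2 heading=E
uniquely the one of 125 3-step routes that fits.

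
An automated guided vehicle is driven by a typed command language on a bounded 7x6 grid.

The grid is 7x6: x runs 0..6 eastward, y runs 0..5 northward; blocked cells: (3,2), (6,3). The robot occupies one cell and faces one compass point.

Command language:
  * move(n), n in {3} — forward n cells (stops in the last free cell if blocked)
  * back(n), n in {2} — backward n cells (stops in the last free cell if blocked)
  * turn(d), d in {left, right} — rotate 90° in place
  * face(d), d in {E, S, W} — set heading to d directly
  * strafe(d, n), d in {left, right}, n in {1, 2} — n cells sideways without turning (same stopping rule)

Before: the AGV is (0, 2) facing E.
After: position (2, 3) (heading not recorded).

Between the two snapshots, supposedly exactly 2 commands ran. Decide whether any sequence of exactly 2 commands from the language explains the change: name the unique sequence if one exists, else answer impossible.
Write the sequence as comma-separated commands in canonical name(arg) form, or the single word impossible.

move(3), strafe(left, 1)

key: move(3) is stopped early by the blocked cell at (3,2)
initial: (0, 2) facing E
step 1 (move(3)): (2, 2) facing E
step 2 (strafe(left, 1)): (2, 3) facing E
uniquely the one of 121 2-step routes that fits.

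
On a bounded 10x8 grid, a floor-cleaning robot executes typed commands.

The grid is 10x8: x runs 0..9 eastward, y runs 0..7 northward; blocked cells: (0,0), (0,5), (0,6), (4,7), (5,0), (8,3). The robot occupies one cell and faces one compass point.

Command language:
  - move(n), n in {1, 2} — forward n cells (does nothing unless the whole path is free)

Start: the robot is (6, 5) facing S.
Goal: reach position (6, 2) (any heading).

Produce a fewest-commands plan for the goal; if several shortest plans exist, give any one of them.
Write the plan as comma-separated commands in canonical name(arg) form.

start: (6, 5) facing S
1. move(2) → (6, 3) facing S
2. move(1) → (6, 2) facing S
minimal: 2 command(s), checked below 2.

move(2), move(1)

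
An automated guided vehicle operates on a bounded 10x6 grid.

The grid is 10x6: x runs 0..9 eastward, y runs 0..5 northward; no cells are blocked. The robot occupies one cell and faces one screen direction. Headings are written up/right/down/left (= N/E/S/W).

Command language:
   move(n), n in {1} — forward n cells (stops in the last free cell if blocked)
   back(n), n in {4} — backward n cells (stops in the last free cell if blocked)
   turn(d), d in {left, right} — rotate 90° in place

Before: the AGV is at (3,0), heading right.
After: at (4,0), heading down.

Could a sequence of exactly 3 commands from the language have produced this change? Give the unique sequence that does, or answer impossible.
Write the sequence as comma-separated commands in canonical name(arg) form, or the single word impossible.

key: the second move(1) runs into the grid edge before its full distance
begin: at (3,0), heading right
step 1 (move(1)): at (4,0), heading right
step 2 (turn(right)): at (4,0), heading down
step 3 (move(1)): at (4,0), heading down
all 64 alternatives checked — unique.

move(1), turn(right), move(1)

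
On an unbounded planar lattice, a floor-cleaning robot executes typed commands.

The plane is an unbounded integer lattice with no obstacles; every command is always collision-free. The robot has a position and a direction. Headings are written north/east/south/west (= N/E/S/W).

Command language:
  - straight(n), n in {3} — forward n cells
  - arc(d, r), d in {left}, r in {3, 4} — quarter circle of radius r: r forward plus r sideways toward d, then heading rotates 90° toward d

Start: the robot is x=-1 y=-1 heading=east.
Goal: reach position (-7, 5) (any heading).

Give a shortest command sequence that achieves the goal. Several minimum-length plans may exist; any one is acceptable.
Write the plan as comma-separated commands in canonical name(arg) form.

arc(left, 3), arc(left, 3), straight(3), straight(3)

begin: x=-1 y=-1 heading=east
t=1 arc(left, 3) ⇒ x=2 y=2 heading=north
t=2 arc(left, 3) ⇒ x=-1 y=5 heading=west
t=3 straight(3) ⇒ x=-4 y=5 heading=west
t=4 straight(3) ⇒ x=-7 y=5 heading=west
no 3-step plan works, so 4 is optimal.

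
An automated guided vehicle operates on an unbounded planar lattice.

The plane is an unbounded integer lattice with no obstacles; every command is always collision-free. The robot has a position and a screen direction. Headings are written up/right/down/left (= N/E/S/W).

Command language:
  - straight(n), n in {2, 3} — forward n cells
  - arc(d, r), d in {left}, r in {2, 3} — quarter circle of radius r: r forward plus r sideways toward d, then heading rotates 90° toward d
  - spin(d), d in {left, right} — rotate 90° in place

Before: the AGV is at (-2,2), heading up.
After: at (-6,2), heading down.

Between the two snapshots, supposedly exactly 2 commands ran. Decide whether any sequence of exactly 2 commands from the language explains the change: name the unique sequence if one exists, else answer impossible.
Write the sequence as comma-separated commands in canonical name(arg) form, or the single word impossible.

arc(left, 2), arc(left, 2)

key: position moved to (-6,2) AND the heading swung to S — translation plus rotation needed
start: at (-2,2), heading up
step 1 (arc(left, 2)): at (-4,4), heading left
step 2 (arc(left, 2)): at (-6,2), heading down
uniquely the one of 36 2-step routes that fits.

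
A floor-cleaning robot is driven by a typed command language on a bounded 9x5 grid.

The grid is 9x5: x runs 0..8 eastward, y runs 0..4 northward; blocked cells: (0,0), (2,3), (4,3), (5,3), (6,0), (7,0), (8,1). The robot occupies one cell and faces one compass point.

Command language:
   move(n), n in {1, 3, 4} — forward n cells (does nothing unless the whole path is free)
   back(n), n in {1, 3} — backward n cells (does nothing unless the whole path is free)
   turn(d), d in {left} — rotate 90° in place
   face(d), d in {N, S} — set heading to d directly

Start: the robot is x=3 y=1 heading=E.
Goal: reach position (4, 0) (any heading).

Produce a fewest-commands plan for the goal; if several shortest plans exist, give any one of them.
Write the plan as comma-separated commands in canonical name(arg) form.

move(1), turn(left), back(1)

initial: x=3 y=1 heading=E
[1] after move(1): x=4 y=1 heading=E
[2] after turn(left): x=4 y=1 heading=N
[3] after back(1): x=4 y=0 heading=N
minimal: 3 command(s), checked below 3.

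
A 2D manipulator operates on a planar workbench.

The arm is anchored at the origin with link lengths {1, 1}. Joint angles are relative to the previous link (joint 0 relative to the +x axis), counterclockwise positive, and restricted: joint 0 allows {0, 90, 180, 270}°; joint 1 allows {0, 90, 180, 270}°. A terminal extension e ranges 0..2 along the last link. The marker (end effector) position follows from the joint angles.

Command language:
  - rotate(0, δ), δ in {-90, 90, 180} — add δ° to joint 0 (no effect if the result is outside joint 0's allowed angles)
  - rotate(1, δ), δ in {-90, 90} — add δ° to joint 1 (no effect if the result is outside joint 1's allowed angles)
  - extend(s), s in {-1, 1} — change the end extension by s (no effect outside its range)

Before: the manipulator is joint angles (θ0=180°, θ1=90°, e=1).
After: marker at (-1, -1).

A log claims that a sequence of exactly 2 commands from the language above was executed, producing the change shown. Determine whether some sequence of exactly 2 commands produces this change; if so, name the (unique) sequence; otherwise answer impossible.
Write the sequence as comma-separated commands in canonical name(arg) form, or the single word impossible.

initial: joint angles (θ0=180°, θ1=90°, e=1)
[1] after extend(-1): joint angles (θ0=180°, θ1=90°, e=0)
[2] after extend(-1): joint angles (θ0=180°, θ1=90°, e=0)
no other 2-command option fits: unique.

extend(-1), extend(-1)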